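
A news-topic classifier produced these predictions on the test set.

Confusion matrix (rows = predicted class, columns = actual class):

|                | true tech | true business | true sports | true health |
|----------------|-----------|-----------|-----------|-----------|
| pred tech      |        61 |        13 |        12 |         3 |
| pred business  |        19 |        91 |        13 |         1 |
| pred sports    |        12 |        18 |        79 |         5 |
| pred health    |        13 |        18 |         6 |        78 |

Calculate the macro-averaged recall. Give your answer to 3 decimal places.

0.711

Per-class recall (TP/(TP+FN)):
  tech: TP=61, FN=19+12+13=44 → 61/105 = 0.5810
  business: TP=91, FN=13+18+18=49 → 91/140 = 0.6500
  sports: TP=79, FN=12+13+6=31 → 79/110 = 0.7182
  health: TP=78, FN=3+1+5=9 → 78/87 = 0.8966
Macro-recall = mean = (0.5810 + 0.6500 + 0.7182 + 0.8966) / 4 = 0.711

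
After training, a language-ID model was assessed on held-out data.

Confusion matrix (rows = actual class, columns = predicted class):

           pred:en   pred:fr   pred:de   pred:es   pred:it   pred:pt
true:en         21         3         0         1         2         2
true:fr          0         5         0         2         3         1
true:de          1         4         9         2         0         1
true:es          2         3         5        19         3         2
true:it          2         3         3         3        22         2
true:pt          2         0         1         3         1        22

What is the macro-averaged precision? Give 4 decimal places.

Per-class precision (TP/(TP+FP)):
  en: TP=21, FP=0+1+2+2+2=7 → 21/28 = 0.75000
  fr: TP=5, FP=3+4+3+3+0=13 → 5/18 = 0.27778
  de: TP=9, FP=0+0+5+3+1=9 → 9/18 = 0.50000
  es: TP=19, FP=1+2+2+3+3=11 → 19/30 = 0.63333
  it: TP=22, FP=2+3+0+3+1=9 → 22/31 = 0.70968
  pt: TP=22, FP=2+1+1+2+2=8 → 22/30 = 0.73333
Macro-precision = mean = (0.75000 + 0.27778 + 0.50000 + 0.63333 + 0.70968 + 0.73333) / 6 = 0.6007

0.6007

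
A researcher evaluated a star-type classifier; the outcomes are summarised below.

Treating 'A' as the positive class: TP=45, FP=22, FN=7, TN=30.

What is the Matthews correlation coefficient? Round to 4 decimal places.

0.4619

MCC = (TP·TN − FP·FN) / √((TP+FP)(TP+FN)(TN+FP)(TN+FN))
Numerator = 45·30 − 22·7 = 1196
Denominator = √(67·52·52·37) = √6703216 = 2589.0570
MCC = 1196 / 2589.0570 = 0.4619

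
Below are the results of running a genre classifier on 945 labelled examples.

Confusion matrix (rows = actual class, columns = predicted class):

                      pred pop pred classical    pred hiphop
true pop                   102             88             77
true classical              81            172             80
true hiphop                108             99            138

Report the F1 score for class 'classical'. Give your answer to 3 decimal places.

One-vs-rest for 'classical': TP = diagonal; FP = other classes predicted 'classical'; FN = 'classical' predicted as other.
F1 score = 2·TP/(2·TP+FP+FN).
classical: TP=172, FP=88+99=187, FN=81+80=161 → 344/692 = 0.4971

0.497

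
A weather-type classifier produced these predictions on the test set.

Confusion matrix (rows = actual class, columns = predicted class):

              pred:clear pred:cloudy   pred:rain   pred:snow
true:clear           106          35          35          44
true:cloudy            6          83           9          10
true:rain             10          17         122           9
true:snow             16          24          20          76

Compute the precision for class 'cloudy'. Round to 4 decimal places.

0.5220

Take TP from the diagonal, FP from the rest of the 'cloudy' prediction marginal, FN from the rest of the 'cloudy' actual marginal.
precision = TP/(TP+FP).
cloudy: TP=83, FP=35+17+24=76 → 83/159 = 0.52201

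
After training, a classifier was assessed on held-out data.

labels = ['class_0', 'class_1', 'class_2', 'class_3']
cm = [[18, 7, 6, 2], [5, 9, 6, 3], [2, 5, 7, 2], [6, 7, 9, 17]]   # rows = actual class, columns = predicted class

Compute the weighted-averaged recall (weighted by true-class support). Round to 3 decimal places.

Per-class recall (TP/(TP+FN)):
  class_0: TP=18, FN=7+6+2=15 → 18/33 = 0.5455
  class_1: TP=9, FN=5+6+3=14 → 9/23 = 0.3913
  class_2: TP=7, FN=2+5+2=9 → 7/16 = 0.4375
  class_3: TP=17, FN=6+7+9=22 → 17/39 = 0.4359
Weighted-recall = Σ (supportᵢ/N)·recallᵢ with N=111: (33/111)·0.5455 + (23/111)·0.3913 + (16/111)·0.4375 + (39/111)·0.4359 = 0.459

0.459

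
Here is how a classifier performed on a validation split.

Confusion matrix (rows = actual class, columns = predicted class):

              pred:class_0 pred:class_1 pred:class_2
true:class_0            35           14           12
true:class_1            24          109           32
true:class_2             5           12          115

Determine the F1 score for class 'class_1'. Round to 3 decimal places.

0.727

F1 score = 2·TP/(2·TP+FP+FN).
class_1: TP=109, FP=14+12=26, FN=24+32=56 → 218/300 = 0.7267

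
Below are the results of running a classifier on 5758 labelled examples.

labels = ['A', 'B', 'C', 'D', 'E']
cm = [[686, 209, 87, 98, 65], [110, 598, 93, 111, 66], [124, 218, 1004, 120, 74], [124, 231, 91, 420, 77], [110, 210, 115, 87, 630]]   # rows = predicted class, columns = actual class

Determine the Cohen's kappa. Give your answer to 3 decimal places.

0.473

Observed agreement pₒ = trace/N = 3338/5758 = 0.5797
Expected agreement pₑ = Σ (rowᵢ·colᵢ)/N² = (1154·1145 + 1466·978 + 1390·1540 + 836·943 + 912·1152)/5758² = 0.2031
κ = (pₒ − pₑ)/(1 − pₑ) = (0.5797 − 0.2031)/(1 − 0.2031) = 0.473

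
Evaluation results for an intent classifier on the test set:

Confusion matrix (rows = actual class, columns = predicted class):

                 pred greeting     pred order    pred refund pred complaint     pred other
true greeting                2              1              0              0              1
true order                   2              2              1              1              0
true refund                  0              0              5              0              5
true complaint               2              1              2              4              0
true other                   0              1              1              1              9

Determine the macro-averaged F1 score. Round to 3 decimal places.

Per-class F1 score (2·TP/(2·TP+FP+FN)):
  greeting: TP=2, FP=2+0+2+0=4, FN=1+0+0+1=2 → 4/10 = 0.4000
  order: TP=2, FP=1+0+1+1=3, FN=2+1+1+0=4 → 4/11 = 0.3636
  refund: TP=5, FP=0+1+2+1=4, FN=0+0+0+5=5 → 10/19 = 0.5263
  complaint: TP=4, FP=0+1+0+1=2, FN=2+1+2+0=5 → 8/15 = 0.5333
  other: TP=9, FP=1+0+5+0=6, FN=0+1+1+1=3 → 18/27 = 0.6667
Macro-F1 score = mean = (0.4000 + 0.3636 + 0.5263 + 0.5333 + 0.6667) / 5 = 0.498

0.498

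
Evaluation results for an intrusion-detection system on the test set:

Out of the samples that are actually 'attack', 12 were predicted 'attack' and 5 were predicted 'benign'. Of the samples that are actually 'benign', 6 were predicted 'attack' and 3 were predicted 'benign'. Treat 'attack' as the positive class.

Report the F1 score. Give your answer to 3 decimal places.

0.686

Precision = TP/(TP+FP) = 12/18 = 0.6667
Recall = TP/(TP+FN) = 12/17 = 0.7059
F1 = 2·TP/(2·TP+FP+FN) = 24/35 = 0.686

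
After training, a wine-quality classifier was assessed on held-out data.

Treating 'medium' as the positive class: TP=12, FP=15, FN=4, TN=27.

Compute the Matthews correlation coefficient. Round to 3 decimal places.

0.352

MCC = (TP·TN − FP·FN) / √((TP+FP)(TP+FN)(TN+FP)(TN+FN))
Numerator = 12·27 − 15·4 = 264
Denominator = √(27·16·42·31) = √562464 = 749.9760
MCC = 264 / 749.9760 = 0.352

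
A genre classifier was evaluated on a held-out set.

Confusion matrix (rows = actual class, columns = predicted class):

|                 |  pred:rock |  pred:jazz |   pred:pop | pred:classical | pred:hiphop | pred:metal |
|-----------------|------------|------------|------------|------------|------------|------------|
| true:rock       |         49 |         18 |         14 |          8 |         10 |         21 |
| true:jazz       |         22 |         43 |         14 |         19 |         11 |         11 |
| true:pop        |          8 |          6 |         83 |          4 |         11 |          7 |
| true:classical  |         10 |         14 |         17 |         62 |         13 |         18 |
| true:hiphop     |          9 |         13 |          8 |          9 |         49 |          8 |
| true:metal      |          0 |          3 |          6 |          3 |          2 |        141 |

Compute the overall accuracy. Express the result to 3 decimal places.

Accuracy = trace / total = (49+43+83+62+49+141=427) / 744 = 427/744 = 0.574

0.574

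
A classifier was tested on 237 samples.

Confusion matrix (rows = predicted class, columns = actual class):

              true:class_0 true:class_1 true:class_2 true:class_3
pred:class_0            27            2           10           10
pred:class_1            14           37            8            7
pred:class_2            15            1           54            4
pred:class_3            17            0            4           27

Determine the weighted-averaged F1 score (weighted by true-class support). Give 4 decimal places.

0.5990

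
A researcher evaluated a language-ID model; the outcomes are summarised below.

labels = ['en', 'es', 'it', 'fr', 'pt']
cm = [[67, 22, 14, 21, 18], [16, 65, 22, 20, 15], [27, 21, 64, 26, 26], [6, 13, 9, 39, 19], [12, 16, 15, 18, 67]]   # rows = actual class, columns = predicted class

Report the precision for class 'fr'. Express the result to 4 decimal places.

0.3145

precision = TP/(TP+FP).
fr: TP=39, FP=21+20+26+18=85 → 39/124 = 0.31452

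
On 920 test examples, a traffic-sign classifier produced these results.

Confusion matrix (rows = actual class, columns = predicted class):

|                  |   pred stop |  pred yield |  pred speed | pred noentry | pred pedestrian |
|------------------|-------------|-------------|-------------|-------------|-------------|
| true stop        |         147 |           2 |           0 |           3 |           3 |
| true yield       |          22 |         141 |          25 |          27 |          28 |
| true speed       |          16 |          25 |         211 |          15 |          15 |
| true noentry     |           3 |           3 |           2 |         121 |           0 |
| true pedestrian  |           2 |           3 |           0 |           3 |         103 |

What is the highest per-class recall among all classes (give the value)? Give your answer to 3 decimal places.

0.948

Per-class recall (TP/(TP+FN)):
  stop: TP=147, FN=2+0+3+3=8 → 147/155 = 0.9484
  yield: TP=141, FN=22+25+27+28=102 → 141/243 = 0.5802
  speed: TP=211, FN=16+25+15+15=71 → 211/282 = 0.7482
  noentry: TP=121, FN=3+3+2+0=8 → 121/129 = 0.9380
  pedestrian: TP=103, FN=2+3+0+3=8 → 103/111 = 0.9279
Highest is class 'stop' with recall = 0.948.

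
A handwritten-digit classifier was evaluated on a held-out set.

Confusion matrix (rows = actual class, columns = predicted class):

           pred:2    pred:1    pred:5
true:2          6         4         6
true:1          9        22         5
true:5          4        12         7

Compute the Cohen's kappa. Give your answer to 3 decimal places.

Observed agreement pₒ = trace/N = 35/75 = 0.4667
Expected agreement pₑ = Σ (rowᵢ·colᵢ)/N² = (16·19 + 36·38 + 23·18)/75² = 0.3708
κ = (pₒ − pₑ)/(1 − pₑ) = (0.4667 − 0.3708)/(1 − 0.3708) = 0.152

0.152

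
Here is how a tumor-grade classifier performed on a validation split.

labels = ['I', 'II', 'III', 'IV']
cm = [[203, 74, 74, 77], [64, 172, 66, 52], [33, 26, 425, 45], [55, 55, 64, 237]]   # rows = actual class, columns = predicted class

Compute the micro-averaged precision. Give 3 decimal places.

0.602

Micro-averaging pools counts across classes: ΣTP=1037, ΣFP=685, ΣFN=685.
Micro-precision = TP/(TP+FP) on pooled counts = 0.602 (equals overall accuracy in single-label multiclass).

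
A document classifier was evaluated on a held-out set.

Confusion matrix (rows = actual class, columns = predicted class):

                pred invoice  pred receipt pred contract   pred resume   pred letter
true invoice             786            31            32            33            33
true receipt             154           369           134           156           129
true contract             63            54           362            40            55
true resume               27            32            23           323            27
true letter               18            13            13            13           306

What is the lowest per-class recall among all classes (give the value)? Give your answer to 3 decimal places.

Per-class recall (TP/(TP+FN)):
  invoice: TP=786, FN=31+32+33+33=129 → 786/915 = 0.8590
  receipt: TP=369, FN=154+134+156+129=573 → 369/942 = 0.3917
  contract: TP=362, FN=63+54+40+55=212 → 362/574 = 0.6307
  resume: TP=323, FN=27+32+23+27=109 → 323/432 = 0.7477
  letter: TP=306, FN=18+13+13+13=57 → 306/363 = 0.8430
Lowest is class 'receipt' with recall = 0.392.

0.392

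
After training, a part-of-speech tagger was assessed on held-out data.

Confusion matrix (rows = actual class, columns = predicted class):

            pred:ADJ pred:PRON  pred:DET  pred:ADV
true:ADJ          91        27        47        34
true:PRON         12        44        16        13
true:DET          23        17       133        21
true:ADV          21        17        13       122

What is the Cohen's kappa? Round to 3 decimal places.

0.456

Observed agreement pₒ = trace/N = 390/651 = 0.5991
Expected agreement pₑ = Σ (rowᵢ·colᵢ)/N² = (199·147 + 85·105 + 194·209 + 173·190)/651² = 0.2633
κ = (pₒ − pₑ)/(1 − pₑ) = (0.5991 − 0.2633)/(1 − 0.2633) = 0.456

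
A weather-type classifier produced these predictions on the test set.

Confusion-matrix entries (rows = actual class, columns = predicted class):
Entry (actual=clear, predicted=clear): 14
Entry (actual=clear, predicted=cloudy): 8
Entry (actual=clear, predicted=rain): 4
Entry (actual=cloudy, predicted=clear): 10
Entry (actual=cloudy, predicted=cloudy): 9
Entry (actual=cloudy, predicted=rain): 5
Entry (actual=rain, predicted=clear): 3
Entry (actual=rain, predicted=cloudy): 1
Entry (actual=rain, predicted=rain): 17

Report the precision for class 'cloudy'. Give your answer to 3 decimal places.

0.500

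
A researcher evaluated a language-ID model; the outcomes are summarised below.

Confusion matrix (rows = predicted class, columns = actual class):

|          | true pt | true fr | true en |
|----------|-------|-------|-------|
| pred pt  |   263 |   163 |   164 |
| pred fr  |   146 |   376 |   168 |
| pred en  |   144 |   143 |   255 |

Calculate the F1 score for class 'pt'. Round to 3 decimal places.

0.460

Take TP from the diagonal, FP from the rest of the 'pt' prediction marginal, FN from the rest of the 'pt' actual marginal.
F1 score = 2·TP/(2·TP+FP+FN).
pt: TP=263, FP=163+164=327, FN=146+144=290 → 526/1143 = 0.4602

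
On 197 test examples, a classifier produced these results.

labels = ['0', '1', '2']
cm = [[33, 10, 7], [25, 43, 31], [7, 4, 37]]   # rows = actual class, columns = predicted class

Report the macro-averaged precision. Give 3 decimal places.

0.585

Per-class precision (TP/(TP+FP)):
  0: TP=33, FP=25+7=32 → 33/65 = 0.5077
  1: TP=43, FP=10+4=14 → 43/57 = 0.7544
  2: TP=37, FP=7+31=38 → 37/75 = 0.4933
Macro-precision = mean = (0.5077 + 0.7544 + 0.4933) / 3 = 0.585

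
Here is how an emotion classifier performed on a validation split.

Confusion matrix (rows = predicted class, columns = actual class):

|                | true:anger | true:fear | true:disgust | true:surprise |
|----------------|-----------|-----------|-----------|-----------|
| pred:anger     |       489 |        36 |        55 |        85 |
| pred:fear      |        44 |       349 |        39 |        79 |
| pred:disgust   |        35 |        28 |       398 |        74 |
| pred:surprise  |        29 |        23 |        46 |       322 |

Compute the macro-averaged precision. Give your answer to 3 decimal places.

Per-class precision (TP/(TP+FP)):
  anger: TP=489, FP=36+55+85=176 → 489/665 = 0.7353
  fear: TP=349, FP=44+39+79=162 → 349/511 = 0.6830
  disgust: TP=398, FP=35+28+74=137 → 398/535 = 0.7439
  surprise: TP=322, FP=29+23+46=98 → 322/420 = 0.7667
Macro-precision = mean = (0.7353 + 0.6830 + 0.7439 + 0.7667) / 4 = 0.732

0.732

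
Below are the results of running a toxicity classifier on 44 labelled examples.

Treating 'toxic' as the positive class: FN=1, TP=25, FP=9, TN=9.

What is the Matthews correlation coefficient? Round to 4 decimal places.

0.5415

MCC = (TP·TN − FP·FN) / √((TP+FP)(TP+FN)(TN+FP)(TN+FN))
Numerator = 25·9 − 9·1 = 216
Denominator = √(34·26·18·10) = √159120 = 398.8985
MCC = 216 / 398.8985 = 0.5415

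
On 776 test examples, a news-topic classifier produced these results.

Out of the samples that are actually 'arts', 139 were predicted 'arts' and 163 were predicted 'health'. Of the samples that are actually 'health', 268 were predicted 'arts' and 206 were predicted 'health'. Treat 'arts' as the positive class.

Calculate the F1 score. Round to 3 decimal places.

Precision = TP/(TP+FP) = 139/407 = 0.3415
Recall = TP/(TP+FN) = 139/302 = 0.4603
F1 = 2·TP/(2·TP+FP+FN) = 278/709 = 0.392

0.392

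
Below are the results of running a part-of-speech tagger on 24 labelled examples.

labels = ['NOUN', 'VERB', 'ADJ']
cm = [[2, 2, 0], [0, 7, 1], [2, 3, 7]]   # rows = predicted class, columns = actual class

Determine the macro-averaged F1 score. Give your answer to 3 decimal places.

0.633

Per-class F1 score (2·TP/(2·TP+FP+FN)):
  NOUN: TP=2, FP=2+0=2, FN=0+2=2 → 4/8 = 0.5000
  VERB: TP=7, FP=0+1=1, FN=2+3=5 → 14/20 = 0.7000
  ADJ: TP=7, FP=2+3=5, FN=0+1=1 → 14/20 = 0.7000
Macro-F1 score = mean = (0.5000 + 0.7000 + 0.7000) / 3 = 0.633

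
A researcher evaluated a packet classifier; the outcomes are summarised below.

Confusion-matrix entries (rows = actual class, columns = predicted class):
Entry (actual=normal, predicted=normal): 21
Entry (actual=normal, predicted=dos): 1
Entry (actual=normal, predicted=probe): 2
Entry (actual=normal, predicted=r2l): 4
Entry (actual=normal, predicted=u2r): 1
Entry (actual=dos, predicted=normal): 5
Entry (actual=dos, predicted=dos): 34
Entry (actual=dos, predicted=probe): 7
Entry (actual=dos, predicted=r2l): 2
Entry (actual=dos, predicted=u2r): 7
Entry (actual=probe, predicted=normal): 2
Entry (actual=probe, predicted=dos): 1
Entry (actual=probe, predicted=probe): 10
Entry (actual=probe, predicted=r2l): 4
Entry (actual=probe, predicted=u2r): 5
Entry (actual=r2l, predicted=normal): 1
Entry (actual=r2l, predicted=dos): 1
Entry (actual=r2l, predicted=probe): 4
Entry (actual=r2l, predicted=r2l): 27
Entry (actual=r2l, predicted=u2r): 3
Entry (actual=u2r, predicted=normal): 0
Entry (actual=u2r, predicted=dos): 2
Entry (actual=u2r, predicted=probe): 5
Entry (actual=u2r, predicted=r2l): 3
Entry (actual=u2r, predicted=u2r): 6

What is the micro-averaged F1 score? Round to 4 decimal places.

0.6203

Micro-averaging pools counts across classes: ΣTP=98, ΣFP=60, ΣFN=60.
Micro-F1 score = 2·TP/(2·TP+FP+FN) on pooled counts = 0.6203 (equals overall accuracy in single-label multiclass).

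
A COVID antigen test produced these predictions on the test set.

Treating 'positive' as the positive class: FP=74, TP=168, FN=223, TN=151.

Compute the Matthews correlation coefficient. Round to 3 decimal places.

MCC = (TP·TN − FP·FN) / √((TP+FP)(TP+FN)(TN+FP)(TN+FN))
Numerator = 168·151 − 74·223 = 8866
Denominator = √(242·391·225·374) = √7962441300 = 89232.5126
MCC = 8866 / 89232.5126 = 0.099

0.099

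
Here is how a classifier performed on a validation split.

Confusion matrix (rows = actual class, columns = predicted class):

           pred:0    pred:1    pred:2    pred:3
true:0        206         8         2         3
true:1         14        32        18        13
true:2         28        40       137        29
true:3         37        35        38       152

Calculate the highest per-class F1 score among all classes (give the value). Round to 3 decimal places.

Per-class F1 score (2·TP/(2·TP+FP+FN)):
  0: TP=206, FP=14+28+37=79, FN=8+2+3=13 → 412/504 = 0.8175
  1: TP=32, FP=8+40+35=83, FN=14+18+13=45 → 64/192 = 0.3333
  2: TP=137, FP=2+18+38=58, FN=28+40+29=97 → 274/429 = 0.6387
  3: TP=152, FP=3+13+29=45, FN=37+35+38=110 → 304/459 = 0.6623
Highest is class '0' with F1 score = 0.817.

0.817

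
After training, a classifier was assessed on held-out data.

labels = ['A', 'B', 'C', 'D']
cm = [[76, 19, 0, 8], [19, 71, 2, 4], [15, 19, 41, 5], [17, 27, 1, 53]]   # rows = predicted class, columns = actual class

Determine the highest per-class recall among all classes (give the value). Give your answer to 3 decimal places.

0.932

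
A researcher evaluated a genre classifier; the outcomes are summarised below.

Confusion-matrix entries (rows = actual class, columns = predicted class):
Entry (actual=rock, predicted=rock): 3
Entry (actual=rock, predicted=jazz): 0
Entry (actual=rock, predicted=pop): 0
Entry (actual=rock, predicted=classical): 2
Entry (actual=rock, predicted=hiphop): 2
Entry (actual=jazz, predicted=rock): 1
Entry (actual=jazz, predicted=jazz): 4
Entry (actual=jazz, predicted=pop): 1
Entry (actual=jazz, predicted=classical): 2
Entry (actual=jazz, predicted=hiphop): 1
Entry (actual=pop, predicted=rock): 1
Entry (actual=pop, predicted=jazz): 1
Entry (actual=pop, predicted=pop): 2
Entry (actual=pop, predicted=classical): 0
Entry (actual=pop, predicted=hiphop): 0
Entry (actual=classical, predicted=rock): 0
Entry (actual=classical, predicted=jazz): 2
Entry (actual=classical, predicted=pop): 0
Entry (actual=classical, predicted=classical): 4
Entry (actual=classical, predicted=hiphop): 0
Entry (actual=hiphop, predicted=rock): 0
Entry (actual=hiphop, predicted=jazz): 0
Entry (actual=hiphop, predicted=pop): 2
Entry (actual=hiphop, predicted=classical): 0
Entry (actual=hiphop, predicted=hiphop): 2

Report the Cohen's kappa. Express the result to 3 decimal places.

0.370

Observed agreement pₒ = trace/N = 15/30 = 0.5000
Expected agreement pₑ = Σ (rowᵢ·colᵢ)/N² = (7·5 + 9·7 + 4·5 + 6·8 + 4·5)/30² = 0.2067
κ = (pₒ − pₑ)/(1 − pₑ) = (0.5000 − 0.2067)/(1 − 0.2067) = 0.370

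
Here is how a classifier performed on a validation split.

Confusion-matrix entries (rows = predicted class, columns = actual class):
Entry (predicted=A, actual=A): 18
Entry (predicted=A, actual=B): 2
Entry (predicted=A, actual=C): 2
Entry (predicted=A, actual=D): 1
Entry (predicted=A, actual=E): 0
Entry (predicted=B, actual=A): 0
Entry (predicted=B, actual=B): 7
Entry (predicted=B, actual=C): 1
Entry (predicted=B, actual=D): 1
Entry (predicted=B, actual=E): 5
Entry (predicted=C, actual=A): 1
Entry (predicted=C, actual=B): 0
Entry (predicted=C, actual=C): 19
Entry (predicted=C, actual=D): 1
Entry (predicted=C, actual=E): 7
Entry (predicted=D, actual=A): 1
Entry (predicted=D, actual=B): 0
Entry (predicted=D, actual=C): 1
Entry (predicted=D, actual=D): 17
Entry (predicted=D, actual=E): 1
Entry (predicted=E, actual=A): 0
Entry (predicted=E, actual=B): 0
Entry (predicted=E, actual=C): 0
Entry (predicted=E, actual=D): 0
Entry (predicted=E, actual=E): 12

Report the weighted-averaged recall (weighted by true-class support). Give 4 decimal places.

Per-class recall (TP/(TP+FN)):
  A: TP=18, FN=0+1+1+0=2 → 18/20 = 0.90000
  B: TP=7, FN=2+0+0+0=2 → 7/9 = 0.77778
  C: TP=19, FN=2+1+1+0=4 → 19/23 = 0.82609
  D: TP=17, FN=1+1+1+0=3 → 17/20 = 0.85000
  E: TP=12, FN=0+5+7+1=13 → 12/25 = 0.48000
Weighted-recall = Σ (supportᵢ/N)·recallᵢ with N=97: (20/97)·0.90000 + (9/97)·0.77778 + (23/97)·0.82609 + (20/97)·0.85000 + (25/97)·0.48000 = 0.7526

0.7526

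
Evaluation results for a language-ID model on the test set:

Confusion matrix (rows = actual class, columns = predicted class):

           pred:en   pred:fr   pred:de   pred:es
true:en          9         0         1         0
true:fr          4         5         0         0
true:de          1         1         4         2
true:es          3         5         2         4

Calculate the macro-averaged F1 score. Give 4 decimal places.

Per-class F1 score (2·TP/(2·TP+FP+FN)):
  en: TP=9, FP=4+1+3=8, FN=0+1+0=1 → 18/27 = 0.66667
  fr: TP=5, FP=0+1+5=6, FN=4+0+0=4 → 10/20 = 0.50000
  de: TP=4, FP=1+0+2=3, FN=1+1+2=4 → 8/15 = 0.53333
  es: TP=4, FP=0+0+2=2, FN=3+5+2=10 → 8/20 = 0.40000
Macro-F1 score = mean = (0.66667 + 0.50000 + 0.53333 + 0.40000) / 4 = 0.5250

0.5250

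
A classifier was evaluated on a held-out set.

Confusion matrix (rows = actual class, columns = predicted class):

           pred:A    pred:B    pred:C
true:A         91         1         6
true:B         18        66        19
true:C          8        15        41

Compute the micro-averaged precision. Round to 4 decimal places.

Micro-averaging pools counts across classes: ΣTP=198, ΣFP=67, ΣFN=67.
Micro-precision = TP/(TP+FP) on pooled counts = 0.7472 (equals overall accuracy in single-label multiclass).

0.7472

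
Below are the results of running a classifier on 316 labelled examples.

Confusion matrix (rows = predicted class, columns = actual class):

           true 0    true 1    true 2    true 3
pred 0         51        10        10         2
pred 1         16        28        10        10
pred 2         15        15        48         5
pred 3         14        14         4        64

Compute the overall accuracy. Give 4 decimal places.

0.6044

Accuracy = trace / total = (51+28+48+64=191) / 316 = 191/316 = 0.6044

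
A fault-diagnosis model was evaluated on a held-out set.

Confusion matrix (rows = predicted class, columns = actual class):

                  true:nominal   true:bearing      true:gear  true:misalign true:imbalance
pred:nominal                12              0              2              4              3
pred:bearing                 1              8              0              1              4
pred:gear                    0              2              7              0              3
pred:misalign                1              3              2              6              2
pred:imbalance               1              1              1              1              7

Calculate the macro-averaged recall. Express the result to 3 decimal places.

0.565

Per-class recall (TP/(TP+FN)):
  nominal: TP=12, FN=1+0+1+1=3 → 12/15 = 0.8000
  bearing: TP=8, FN=0+2+3+1=6 → 8/14 = 0.5714
  gear: TP=7, FN=2+0+2+1=5 → 7/12 = 0.5833
  misalign: TP=6, FN=4+1+0+1=6 → 6/12 = 0.5000
  imbalance: TP=7, FN=3+4+3+2=12 → 7/19 = 0.3684
Macro-recall = mean = (0.8000 + 0.5714 + 0.5833 + 0.5000 + 0.3684) / 5 = 0.565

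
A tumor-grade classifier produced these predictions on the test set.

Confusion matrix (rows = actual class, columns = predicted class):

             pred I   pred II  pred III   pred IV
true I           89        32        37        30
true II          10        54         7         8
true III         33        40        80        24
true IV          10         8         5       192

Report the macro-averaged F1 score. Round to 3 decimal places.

Per-class F1 score (2·TP/(2·TP+FP+FN)):
  I: TP=89, FP=10+33+10=53, FN=32+37+30=99 → 178/330 = 0.5394
  II: TP=54, FP=32+40+8=80, FN=10+7+8=25 → 108/213 = 0.5070
  III: TP=80, FP=37+7+5=49, FN=33+40+24=97 → 160/306 = 0.5229
  IV: TP=192, FP=30+8+24=62, FN=10+8+5=23 → 384/469 = 0.8188
Macro-F1 score = mean = (0.5394 + 0.5070 + 0.5229 + 0.8188) / 4 = 0.597

0.597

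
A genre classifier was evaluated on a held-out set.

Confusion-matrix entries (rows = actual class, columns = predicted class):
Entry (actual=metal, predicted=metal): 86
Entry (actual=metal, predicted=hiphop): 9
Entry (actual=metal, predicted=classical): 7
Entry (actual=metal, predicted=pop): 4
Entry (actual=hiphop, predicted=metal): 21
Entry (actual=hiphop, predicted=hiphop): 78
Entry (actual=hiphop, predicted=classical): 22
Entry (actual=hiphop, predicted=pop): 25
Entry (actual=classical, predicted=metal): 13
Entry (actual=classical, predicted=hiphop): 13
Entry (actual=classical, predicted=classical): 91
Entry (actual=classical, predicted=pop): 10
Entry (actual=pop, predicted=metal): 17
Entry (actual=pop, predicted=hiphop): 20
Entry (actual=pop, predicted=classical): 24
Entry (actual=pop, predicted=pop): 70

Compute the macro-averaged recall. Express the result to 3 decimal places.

0.649

Per-class recall (TP/(TP+FN)):
  metal: TP=86, FN=9+7+4=20 → 86/106 = 0.8113
  hiphop: TP=78, FN=21+22+25=68 → 78/146 = 0.5342
  classical: TP=91, FN=13+13+10=36 → 91/127 = 0.7165
  pop: TP=70, FN=17+20+24=61 → 70/131 = 0.5344
Macro-recall = mean = (0.8113 + 0.5342 + 0.7165 + 0.5344) / 4 = 0.649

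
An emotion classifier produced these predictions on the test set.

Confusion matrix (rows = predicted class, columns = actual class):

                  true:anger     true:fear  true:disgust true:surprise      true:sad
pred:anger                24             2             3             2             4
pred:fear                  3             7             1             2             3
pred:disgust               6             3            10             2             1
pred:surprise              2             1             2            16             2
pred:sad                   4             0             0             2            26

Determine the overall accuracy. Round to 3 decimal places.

Accuracy = trace / total = (24+7+10+16+26=83) / 128 = 83/128 = 0.648

0.648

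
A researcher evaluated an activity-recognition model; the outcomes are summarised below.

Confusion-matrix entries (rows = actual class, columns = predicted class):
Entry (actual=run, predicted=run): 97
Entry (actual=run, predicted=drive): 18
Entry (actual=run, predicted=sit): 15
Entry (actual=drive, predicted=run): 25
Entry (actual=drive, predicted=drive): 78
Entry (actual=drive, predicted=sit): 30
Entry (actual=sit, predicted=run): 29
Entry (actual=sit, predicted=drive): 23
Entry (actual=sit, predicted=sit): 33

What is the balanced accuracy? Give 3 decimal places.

Balanced accuracy = mean of per-class recall.
  run: recall = 97/130 = 0.7462
  drive: recall = 78/133 = 0.5865
  sit: recall = 33/85 = 0.3882
Mean = (0.7462 + 0.5865 + 0.3882) / 3 = 0.574

0.574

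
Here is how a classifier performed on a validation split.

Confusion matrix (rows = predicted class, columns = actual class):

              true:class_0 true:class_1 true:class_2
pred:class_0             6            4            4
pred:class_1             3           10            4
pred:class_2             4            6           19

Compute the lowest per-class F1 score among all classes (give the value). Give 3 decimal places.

0.444

Per-class F1 score (2·TP/(2·TP+FP+FN)):
  class_0: TP=6, FP=4+4=8, FN=3+4=7 → 12/27 = 0.4444
  class_1: TP=10, FP=3+4=7, FN=4+6=10 → 20/37 = 0.5405
  class_2: TP=19, FP=4+6=10, FN=4+4=8 → 38/56 = 0.6786
Lowest is class 'class_0' with F1 score = 0.444.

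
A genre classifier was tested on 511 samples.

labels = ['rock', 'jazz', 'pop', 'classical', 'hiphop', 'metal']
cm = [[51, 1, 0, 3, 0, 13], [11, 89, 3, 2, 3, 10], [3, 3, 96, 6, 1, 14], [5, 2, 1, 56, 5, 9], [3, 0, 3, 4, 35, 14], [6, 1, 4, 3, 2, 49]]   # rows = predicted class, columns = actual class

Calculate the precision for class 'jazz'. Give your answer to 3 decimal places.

Take TP from the diagonal, FP from the rest of the 'jazz' prediction marginal, FN from the rest of the 'jazz' actual marginal.
precision = TP/(TP+FP).
jazz: TP=89, FP=11+3+2+3+10=29 → 89/118 = 0.7542

0.754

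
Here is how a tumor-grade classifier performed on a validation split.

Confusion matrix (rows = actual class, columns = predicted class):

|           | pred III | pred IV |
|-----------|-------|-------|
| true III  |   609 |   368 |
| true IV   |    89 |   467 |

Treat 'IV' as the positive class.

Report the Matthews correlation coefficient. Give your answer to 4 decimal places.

MCC = (TP·TN − FP·FN) / √((TP+FP)(TP+FN)(TN+FP)(TN+FN))
Numerator = 467·609 − 368·89 = 251651
Denominator = √(835·556·977·698) = √316600249960 = 562672.4180
MCC = 251651 / 562672.4180 = 0.4472

0.4472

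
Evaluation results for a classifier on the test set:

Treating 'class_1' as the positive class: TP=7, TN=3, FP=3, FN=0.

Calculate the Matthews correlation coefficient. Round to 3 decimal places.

MCC = (TP·TN − FP·FN) / √((TP+FP)(TP+FN)(TN+FP)(TN+FN))
Numerator = 7·3 − 3·0 = 21
Denominator = √(10·7·6·3) = √1260 = 35.4965
MCC = 21 / 35.4965 = 0.592

0.592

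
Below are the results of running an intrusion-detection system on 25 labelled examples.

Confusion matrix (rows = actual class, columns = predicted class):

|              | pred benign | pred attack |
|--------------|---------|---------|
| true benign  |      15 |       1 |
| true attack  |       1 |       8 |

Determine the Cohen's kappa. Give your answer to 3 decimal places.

Observed agreement pₒ = trace/N = 23/25 = 0.9200
Expected agreement pₑ = Σ (rowᵢ·colᵢ)/N² = (16·16 + 9·9)/25² = 0.5392
κ = (pₒ − pₑ)/(1 − pₑ) = (0.9200 − 0.5392)/(1 − 0.5392) = 0.826

0.826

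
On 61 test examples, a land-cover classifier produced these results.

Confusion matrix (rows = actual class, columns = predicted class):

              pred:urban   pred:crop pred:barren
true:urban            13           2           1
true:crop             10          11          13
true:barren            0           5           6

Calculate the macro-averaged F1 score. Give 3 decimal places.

0.492

Per-class F1 score (2·TP/(2·TP+FP+FN)):
  urban: TP=13, FP=10+0=10, FN=2+1=3 → 26/39 = 0.6667
  crop: TP=11, FP=2+5=7, FN=10+13=23 → 22/52 = 0.4231
  barren: TP=6, FP=1+13=14, FN=0+5=5 → 12/31 = 0.3871
Macro-F1 score = mean = (0.6667 + 0.4231 + 0.3871) / 3 = 0.492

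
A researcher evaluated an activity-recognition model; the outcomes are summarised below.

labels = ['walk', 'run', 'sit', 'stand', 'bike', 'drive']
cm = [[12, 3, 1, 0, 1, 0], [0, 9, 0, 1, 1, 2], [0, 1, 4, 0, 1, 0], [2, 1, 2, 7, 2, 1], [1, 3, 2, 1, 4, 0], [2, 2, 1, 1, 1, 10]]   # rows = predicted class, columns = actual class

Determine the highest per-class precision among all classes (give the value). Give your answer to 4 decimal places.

0.7059

Per-class precision (TP/(TP+FP)):
  walk: TP=12, FP=3+1+0+1+0=5 → 12/17 = 0.70588
  run: TP=9, FP=0+0+1+1+2=4 → 9/13 = 0.69231
  sit: TP=4, FP=0+1+0+1+0=2 → 4/6 = 0.66667
  stand: TP=7, FP=2+1+2+2+1=8 → 7/15 = 0.46667
  bike: TP=4, FP=1+3+2+1+0=7 → 4/11 = 0.36364
  drive: TP=10, FP=2+2+1+1+1=7 → 10/17 = 0.58824
Highest is class 'walk' with precision = 0.7059.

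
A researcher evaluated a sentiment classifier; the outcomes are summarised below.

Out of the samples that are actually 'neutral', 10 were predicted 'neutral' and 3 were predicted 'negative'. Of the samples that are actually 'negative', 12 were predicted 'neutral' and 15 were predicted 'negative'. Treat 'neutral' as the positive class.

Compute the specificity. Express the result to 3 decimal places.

Specificity = TN/(TN+FP) = 15/(15+12) = 0.556

0.556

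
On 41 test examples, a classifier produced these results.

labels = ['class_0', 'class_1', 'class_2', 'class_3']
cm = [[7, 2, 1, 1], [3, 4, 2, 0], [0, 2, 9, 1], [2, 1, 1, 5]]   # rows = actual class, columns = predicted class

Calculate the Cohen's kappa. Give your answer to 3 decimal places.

0.475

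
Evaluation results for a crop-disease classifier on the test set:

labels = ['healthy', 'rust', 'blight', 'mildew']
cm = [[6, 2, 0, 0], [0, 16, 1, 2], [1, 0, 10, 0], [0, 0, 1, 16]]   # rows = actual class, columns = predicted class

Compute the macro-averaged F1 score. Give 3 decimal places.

0.862

Per-class F1 score (2·TP/(2·TP+FP+FN)):
  healthy: TP=6, FP=0+1+0=1, FN=2+0+0=2 → 12/15 = 0.8000
  rust: TP=16, FP=2+0+0=2, FN=0+1+2=3 → 32/37 = 0.8649
  blight: TP=10, FP=0+1+1=2, FN=1+0+0=1 → 20/23 = 0.8696
  mildew: TP=16, FP=0+2+0=2, FN=0+0+1=1 → 32/35 = 0.9143
Macro-F1 score = mean = (0.8000 + 0.8649 + 0.8696 + 0.9143) / 4 = 0.862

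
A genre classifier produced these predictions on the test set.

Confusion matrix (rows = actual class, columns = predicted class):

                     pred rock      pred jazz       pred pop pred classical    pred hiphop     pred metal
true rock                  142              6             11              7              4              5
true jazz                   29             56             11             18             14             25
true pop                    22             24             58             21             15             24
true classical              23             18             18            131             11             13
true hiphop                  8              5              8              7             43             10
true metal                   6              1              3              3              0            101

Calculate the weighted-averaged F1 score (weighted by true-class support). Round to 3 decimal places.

Per-class F1 score (2·TP/(2·TP+FP+FN)):
  rock: TP=142, FP=29+22+23+8+6=88, FN=6+11+7+4+5=33 → 284/405 = 0.7012
  jazz: TP=56, FP=6+24+18+5+1=54, FN=29+11+18+14+25=97 → 112/263 = 0.4259
  pop: TP=58, FP=11+11+18+8+3=51, FN=22+24+21+15+24=106 → 116/273 = 0.4249
  classical: TP=131, FP=7+18+21+7+3=56, FN=23+18+18+11+13=83 → 262/401 = 0.6534
  hiphop: TP=43, FP=4+14+15+11+0=44, FN=8+5+8+7+10=38 → 86/168 = 0.5119
  metal: TP=101, FP=5+25+24+13+10=77, FN=6+1+3+3+0=13 → 202/292 = 0.6918
Weighted-F1 score = Σ (supportᵢ/N)·F1 scoreᵢ with N=901: (175/901)·0.7012 + (153/901)·0.4259 + (164/901)·0.4249 + (214/901)·0.6534 + (81/901)·0.5119 + (114/901)·0.6918 = 0.575

0.575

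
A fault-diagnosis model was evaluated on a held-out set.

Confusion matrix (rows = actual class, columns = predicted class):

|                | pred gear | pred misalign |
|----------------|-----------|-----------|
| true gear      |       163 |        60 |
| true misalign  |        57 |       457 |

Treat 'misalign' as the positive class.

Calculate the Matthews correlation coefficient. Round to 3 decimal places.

0.622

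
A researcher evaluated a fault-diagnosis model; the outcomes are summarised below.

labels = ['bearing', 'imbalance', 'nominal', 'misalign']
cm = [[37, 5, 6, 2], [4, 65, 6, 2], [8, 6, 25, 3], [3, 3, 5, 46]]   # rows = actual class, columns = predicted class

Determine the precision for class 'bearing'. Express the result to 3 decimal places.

One-vs-rest for 'bearing': TP = diagonal; FP = other classes predicted 'bearing'; FN = 'bearing' predicted as other.
precision = TP/(TP+FP).
bearing: TP=37, FP=4+8+3=15 → 37/52 = 0.7115

0.712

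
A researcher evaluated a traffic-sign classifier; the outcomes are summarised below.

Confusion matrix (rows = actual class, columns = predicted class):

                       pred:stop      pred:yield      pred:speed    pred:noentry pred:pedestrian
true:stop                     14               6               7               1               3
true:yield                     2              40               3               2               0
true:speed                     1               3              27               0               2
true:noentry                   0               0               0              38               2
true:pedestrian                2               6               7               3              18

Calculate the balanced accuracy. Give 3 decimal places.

Balanced accuracy = mean of per-class recall.
  stop: recall = 14/31 = 0.4516
  yield: recall = 40/47 = 0.8511
  speed: recall = 27/33 = 0.8182
  noentry: recall = 38/40 = 0.9500
  pedestrian: recall = 18/36 = 0.5000
Mean = (0.4516 + 0.8511 + 0.8182 + 0.9500 + 0.5000) / 5 = 0.714

0.714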